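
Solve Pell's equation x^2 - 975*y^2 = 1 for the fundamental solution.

First expand sqrt(975) as a continued fraction. With x_i = (sqrt(975) + m_i)/d_i and (m_0, d_0) = (0, 1): a_0 = floor(sqrt(975)) = 31, since 31^2 = 961 <= 975 < 1024 = 32^2.
Iterate m_{i+1} = d_i*a_i - m_i, d_{i+1} = (975 - m_{i+1}^2)/d_i, a_{i+1} = floor((a_0 + m_{i+1})/d_{i+1}):
  m_1 = 1*31 - 0 = 31, d_1 = (975 - 31^2)/1 = 14/1 = 14, a_1 = floor((31 + 31)/14) = 4.
  m_2 = 14*4 - 31 = 25, d_2 = (975 - 25^2)/14 = 350/14 = 25, a_2 = floor((31 + 25)/25) = 2.
  m_3 = 25*2 - 25 = 25, d_3 = (975 - 25^2)/25 = 350/25 = 14, a_3 = floor((31 + 25)/14) = 4.
  m_4 = 14*4 - 25 = 31, d_4 = (975 - 31^2)/14 = 14/14 = 1, a_4 = floor((31 + 31)/1) = 62.
  m_5 = 1*62 - 31 = 31, d_5 = (975 - 31^2)/1 = 14/1 = 14: (m_5, d_5) = (m_1, d_1) = (31, 14), so from here the quotients repeat a_1, ..., a_4; the period length is 4.
So sqrt(975) = [31; (4, 2, 4, 62)] with period length k = 4.
k is even, so the fundamental solution of x^2 - 975y^2 = 1 is (p_{k-1}, q_{k-1}) = (p_3, q_3); compute convergents through index 3.
Convergents (p_i = a_i*p_{i-1} + p_{i-2}, q_i = a_i*q_{i-1} + q_{i-2} with p_{-2}=0, p_{-1}=1, q_{-2}=1, q_{-1}=0):
  i=0: a_0=31, p_0 = 31*1 + 0 = 31, q_0 = 31*0 + 1 = 1.
  i=1: a_1=4, p_1 = 4*31 + 1 = 125, q_1 = 4*1 + 0 = 4.
  i=2: a_2=2, p_2 = 2*125 + 31 = 281, q_2 = 2*4 + 1 = 9.
  i=3: a_3=4, p_3 = 4*281 + 125 = 1249, q_3 = 4*9 + 4 = 40.
Check: 1249^2 - 975*40^2 = 1560001 - 1560000 = 1, so (x, y) = (1249, 40) solves the equation, and by the theorem it is the least positive solution.

(x, y) = (1249, 40)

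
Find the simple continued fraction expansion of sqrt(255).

Write x_i = (sqrt(255) + m_i)/d_i with (m_0, d_0) = (0, 1). a_0 = floor(sqrt(255)) = 15, since 15^2 = 225 <= 255 < 256 = 16^2.
Iterate m_{i+1} = d_i*a_i - m_i, d_{i+1} = (255 - m_{i+1}^2)/d_i, a_{i+1} = floor((a_0 + m_{i+1})/d_{i+1}):
  m_1 = 1*15 - 0 = 15, d_1 = (255 - 15^2)/1 = 30/1 = 30, a_1 = floor((15 + 15)/30) = 1.
  m_2 = 30*1 - 15 = 15, d_2 = (255 - 15^2)/30 = 30/30 = 1, a_2 = floor((15 + 15)/1) = 30.
  m_3 = 1*30 - 15 = 15, d_3 = (255 - 15^2)/1 = 30/1 = 30: (m_3, d_3) = (m_1, d_1) = (15, 30), so from here the quotients repeat a_1, a_2; the period length is 2.
Hence the expansion of sqrt(255) is a_0 = 15 followed by the repeating block 1, 30 (period 2).

[15; (1, 30)]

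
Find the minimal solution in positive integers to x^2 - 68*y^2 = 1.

First expand sqrt(68) as a continued fraction. With x_i = (sqrt(68) + m_i)/d_i and (m_0, d_0) = (0, 1): a_0 = floor(sqrt(68)) = 8, since 8^2 = 64 <= 68 < 81 = 9^2.
Iterate m_{i+1} = d_i*a_i - m_i, d_{i+1} = (68 - m_{i+1}^2)/d_i, a_{i+1} = floor((a_0 + m_{i+1})/d_{i+1}):
  m_1 = 1*8 - 0 = 8, d_1 = (68 - 8^2)/1 = 4/1 = 4, a_1 = floor((8 + 8)/4) = 4.
  m_2 = 4*4 - 8 = 8, d_2 = (68 - 8^2)/4 = 4/4 = 1, a_2 = floor((8 + 8)/1) = 16.
  m_3 = 1*16 - 8 = 8, d_3 = (68 - 8^2)/1 = 4/1 = 4: (m_3, d_3) = (m_1, d_1) = (8, 4), so from here the quotients repeat a_1, a_2; the period length is 2.
So sqrt(68) = [8; (4, 16)] with period length k = 2.
k is even, so the fundamental solution of x^2 - 68y^2 = 1 is (p_{k-1}, q_{k-1}) = (p_1, q_1); compute convergents through index 1.
Convergents (p_i = a_i*p_{i-1} + p_{i-2}, q_i = a_i*q_{i-1} + q_{i-2} with p_{-2}=0, p_{-1}=1, q_{-2}=1, q_{-1}=0):
  i=0: a_0=8, p_0 = 8*1 + 0 = 8, q_0 = 8*0 + 1 = 1.
  i=1: a_1=4, p_1 = 4*8 + 1 = 33, q_1 = 4*1 + 0 = 4.
Check: 33^2 - 68*4^2 = 1089 - 1088 = 1, so (x, y) = (33, 4) solves the equation, and by the theorem it is the least positive solution.

(x, y) = (33, 4)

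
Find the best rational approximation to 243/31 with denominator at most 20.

Expand x = 243/31 as a continued fraction with the Euclidean algorithm:
  243 = 7*31 + 26, so a_0 = 7.
  31 = 1*26 + 5, so a_1 = 1.
  26 = 5*5 + 1, so a_2 = 5.
  5 = 5*1 + 0, so a_3 = 5.
so x = [7; 1, 5, 5].
Convergents (p_i = a_i*p_{i-1} + p_{i-2}, q_i = a_i*q_{i-1} + q_{i-2} with p_{-2}=0, p_{-1}=1, q_{-2}=1, q_{-1}=0), until the denominator exceeds 20:
  i=0: a_0=7, p_0 = 7*1 + 0 = 7, q_0 = 7*0 + 1 = 1.
  i=1: a_1=1, p_1 = 1*7 + 1 = 8, q_1 = 1*1 + 0 = 1.
  i=2: a_2=5, p_2 = 5*8 + 7 = 47, q_2 = 5*1 + 1 = 6.
  i=3: a_3=5, p_3 = 5*47 + 8 = 243, q_3 = 5*6 + 1 = 31.
q_3 = 31 > 20, so the last convergent with denominator <= 20 is p_2/q_2 = 47/6.
The closest fraction with denominator <= 20 is either p_2/q_2 or the intermediate fraction (k*p_2 + p_1)/(k*q_2 + q_1) with the largest k >= 1 whose denominator stays <= 20; these approach x as k grows, and every other convergent or intermediate fraction in range is farther away.
Largest k: floor((20 - q_1)/q_2) = floor((20 - 1)/6) = 3.
That gives (3*47 + 8)/(3*6 + 1) = 149/19.
Compare the errors: |x - 47/6| = |243*6 - 47*31|/(31*6) = 1/186, and |x - 149/19| = |243*19 - 149*31|/(31*19) = 2/589.
Cross-multiplying, 2*186 = 372 < 589 = 1*589, so 2/589 is smaller: the intermediate fraction 149/19 is closer to x than 47/6.

149/19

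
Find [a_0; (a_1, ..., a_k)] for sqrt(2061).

[45; (2, 1, 1, 22, 10, 22, 1, 1, 2, 90)]

Write x_i = (sqrt(2061) + m_i)/d_i with (m_0, d_0) = (0, 1). a_0 = floor(sqrt(2061)) = 45, since 45^2 = 2025 <= 2061 < 2116 = 46^2.
Iterate m_{i+1} = d_i*a_i - m_i, d_{i+1} = (2061 - m_{i+1}^2)/d_i, a_{i+1} = floor((a_0 + m_{i+1})/d_{i+1}):
  m_1 = 1*45 - 0 = 45, d_1 = (2061 - 45^2)/1 = 36/1 = 36, a_1 = floor((45 + 45)/36) = 2.
  m_2 = 36*2 - 45 = 27, d_2 = (2061 - 27^2)/36 = 1332/36 = 37, a_2 = floor((45 + 27)/37) = 1.
  m_3 = 37*1 - 27 = 10, d_3 = (2061 - 10^2)/37 = 1961/37 = 53, a_3 = floor((45 + 10)/53) = 1.
  m_4 = 53*1 - 10 = 43, d_4 = (2061 - 43^2)/53 = 212/53 = 4, a_4 = floor((45 + 43)/4) = 22.
  m_5 = 4*22 - 43 = 45, d_5 = (2061 - 45^2)/4 = 36/4 = 9, a_5 = floor((45 + 45)/9) = 10.
  m_6 = 9*10 - 45 = 45, d_6 = (2061 - 45^2)/9 = 36/9 = 4, a_6 = floor((45 + 45)/4) = 22.
  m_7 = 4*22 - 45 = 43, d_7 = (2061 - 43^2)/4 = 212/4 = 53, a_7 = floor((45 + 43)/53) = 1.
  m_8 = 53*1 - 43 = 10, d_8 = (2061 - 10^2)/53 = 1961/53 = 37, a_8 = floor((45 + 10)/37) = 1.
  m_9 = 37*1 - 10 = 27, d_9 = (2061 - 27^2)/37 = 1332/37 = 36, a_9 = floor((45 + 27)/36) = 2.
  m_10 = 36*2 - 27 = 45, d_10 = (2061 - 45^2)/36 = 36/36 = 1, a_10 = floor((45 + 45)/1) = 90.
  m_11 = 1*90 - 45 = 45, d_11 = (2061 - 45^2)/1 = 36/1 = 36: (m_11, d_11) = (m_1, d_1) = (45, 36), so from here the quotients repeat a_1, ..., a_10; the period length is 10.
Hence the expansion of sqrt(2061) is a_0 = 45 followed by the repeating block 2, 1, 1, 22, 10, 22, 1, 1, 2, 90 (period 10).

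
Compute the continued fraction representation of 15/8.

Run the Euclidean algorithm on 15 and 8; the successive quotients are the partial quotients a_0, a_1, ... (each step inverts the fractional part left over by the previous one):
  15 = 1*8 + 7, so a_0 = 1.
  8 = 1*7 + 1, so a_1 = 1.
  7 = 7*1 + 0, so a_2 = 7.
The remainder reaches 0 after 3 divisions, so the expansion has 3 partial quotients, read off in order.

[1; 1, 7]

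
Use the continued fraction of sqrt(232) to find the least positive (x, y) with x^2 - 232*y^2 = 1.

(x, y) = (19603, 1287)

First expand sqrt(232) as a continued fraction. With x_i = (sqrt(232) + m_i)/d_i and (m_0, d_0) = (0, 1): a_0 = floor(sqrt(232)) = 15, since 15^2 = 225 <= 232 < 256 = 16^2.
Iterate m_{i+1} = d_i*a_i - m_i, d_{i+1} = (232 - m_{i+1}^2)/d_i, a_{i+1} = floor((a_0 + m_{i+1})/d_{i+1}):
  m_1 = 1*15 - 0 = 15, d_1 = (232 - 15^2)/1 = 7/1 = 7, a_1 = floor((15 + 15)/7) = 4.
  m_2 = 7*4 - 15 = 13, d_2 = (232 - 13^2)/7 = 63/7 = 9, a_2 = floor((15 + 13)/9) = 3.
  m_3 = 9*3 - 13 = 14, d_3 = (232 - 14^2)/9 = 36/9 = 4, a_3 = floor((15 + 14)/4) = 7.
  m_4 = 4*7 - 14 = 14, d_4 = (232 - 14^2)/4 = 36/4 = 9, a_4 = floor((15 + 14)/9) = 3.
  m_5 = 9*3 - 14 = 13, d_5 = (232 - 13^2)/9 = 63/9 = 7, a_5 = floor((15 + 13)/7) = 4.
  m_6 = 7*4 - 13 = 15, d_6 = (232 - 15^2)/7 = 7/7 = 1, a_6 = floor((15 + 15)/1) = 30.
  m_7 = 1*30 - 15 = 15, d_7 = (232 - 15^2)/1 = 7/1 = 7: (m_7, d_7) = (m_1, d_1) = (15, 7), so from here the quotients repeat a_1, ..., a_6; the period length is 6.
So sqrt(232) = [15; (4, 3, 7, 3, 4, 30)] with period length k = 6.
k is even, so the fundamental solution of x^2 - 232y^2 = 1 is (p_{k-1}, q_{k-1}) = (p_5, q_5); compute convergents through index 5.
Convergents (p_i = a_i*p_{i-1} + p_{i-2}, q_i = a_i*q_{i-1} + q_{i-2} with p_{-2}=0, p_{-1}=1, q_{-2}=1, q_{-1}=0):
  i=0: a_0=15, p_0 = 15*1 + 0 = 15, q_0 = 15*0 + 1 = 1.
  i=1: a_1=4, p_1 = 4*15 + 1 = 61, q_1 = 4*1 + 0 = 4.
  i=2: a_2=3, p_2 = 3*61 + 15 = 198, q_2 = 3*4 + 1 = 13.
  i=3: a_3=7, p_3 = 7*198 + 61 = 1447, q_3 = 7*13 + 4 = 95.
  i=4: a_4=3, p_4 = 3*1447 + 198 = 4539, q_4 = 3*95 + 13 = 298.
  i=5: a_5=4, p_5 = 4*4539 + 1447 = 19603, q_5 = 4*298 + 95 = 1287.
Check: 19603^2 - 232*1287^2 = 384277609 - 384277608 = 1, so (x, y) = (19603, 1287) solves the equation, and by the theorem it is the least positive solution.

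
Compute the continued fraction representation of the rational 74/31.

Run the Euclidean algorithm on 74 and 31; the successive quotients are the partial quotients a_0, a_1, ... (each step inverts the fractional part left over by the previous one):
  74 = 2*31 + 12, so a_0 = 2.
  31 = 2*12 + 7, so a_1 = 2.
  12 = 1*7 + 5, so a_2 = 1.
  7 = 1*5 + 2, so a_3 = 1.
  5 = 2*2 + 1, so a_4 = 2.
  2 = 2*1 + 0, so a_5 = 2.
The remainder reaches 0 after 6 divisions, so the expansion has 6 partial quotients, read off in order.

[2; 2, 1, 1, 2, 2]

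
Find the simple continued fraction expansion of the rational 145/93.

[1; 1, 1, 3, 1, 2, 1, 2]

Run the Euclidean algorithm on 145 and 93; the successive quotients are the partial quotients a_0, a_1, ... (each step inverts the fractional part left over by the previous one):
  145 = 1*93 + 52, so a_0 = 1.
  93 = 1*52 + 41, so a_1 = 1.
  52 = 1*41 + 11, so a_2 = 1.
  41 = 3*11 + 8, so a_3 = 3.
  11 = 1*8 + 3, so a_4 = 1.
  8 = 2*3 + 2, so a_5 = 2.
  3 = 1*2 + 1, so a_6 = 1.
  2 = 2*1 + 0, so a_7 = 2.
The remainder reaches 0 after 8 divisions, so the expansion has 8 partial quotients, read off in order.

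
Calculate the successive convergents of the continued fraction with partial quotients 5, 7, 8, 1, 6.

5/1, 36/7, 293/57, 329/64, 2267/441

Using the convergent recurrence p_i = a_i*p_{i-1} + p_{i-2}, q_i = a_i*q_{i-1} + q_{i-2} with p_{-2}=0, p_{-1}=1, q_{-2}=1, q_{-1}=0:
  i=0: a_0=5, p_0 = 5*1 + 0 = 5, q_0 = 5*0 + 1 = 1.
  i=1: a_1=7, p_1 = 7*5 + 1 = 36, q_1 = 7*1 + 0 = 7.
  i=2: a_2=8, p_2 = 8*36 + 5 = 293, q_2 = 8*7 + 1 = 57.
  i=3: a_3=1, p_3 = 1*293 + 36 = 329, q_3 = 1*57 + 7 = 64.
  i=4: a_4=6, p_4 = 6*329 + 293 = 2267, q_4 = 6*64 + 57 = 441.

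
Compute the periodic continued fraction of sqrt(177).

[13; (3, 3, 2, 8, 2, 3, 3, 26)]

Write x_i = (sqrt(177) + m_i)/d_i with (m_0, d_0) = (0, 1). a_0 = floor(sqrt(177)) = 13, since 13^2 = 169 <= 177 < 196 = 14^2.
Iterate m_{i+1} = d_i*a_i - m_i, d_{i+1} = (177 - m_{i+1}^2)/d_i, a_{i+1} = floor((a_0 + m_{i+1})/d_{i+1}):
  m_1 = 1*13 - 0 = 13, d_1 = (177 - 13^2)/1 = 8/1 = 8, a_1 = floor((13 + 13)/8) = 3.
  m_2 = 8*3 - 13 = 11, d_2 = (177 - 11^2)/8 = 56/8 = 7, a_2 = floor((13 + 11)/7) = 3.
  m_3 = 7*3 - 11 = 10, d_3 = (177 - 10^2)/7 = 77/7 = 11, a_3 = floor((13 + 10)/11) = 2.
  m_4 = 11*2 - 10 = 12, d_4 = (177 - 12^2)/11 = 33/11 = 3, a_4 = floor((13 + 12)/3) = 8.
  m_5 = 3*8 - 12 = 12, d_5 = (177 - 12^2)/3 = 33/3 = 11, a_5 = floor((13 + 12)/11) = 2.
  m_6 = 11*2 - 12 = 10, d_6 = (177 - 10^2)/11 = 77/11 = 7, a_6 = floor((13 + 10)/7) = 3.
  m_7 = 7*3 - 10 = 11, d_7 = (177 - 11^2)/7 = 56/7 = 8, a_7 = floor((13 + 11)/8) = 3.
  m_8 = 8*3 - 11 = 13, d_8 = (177 - 13^2)/8 = 8/8 = 1, a_8 = floor((13 + 13)/1) = 26.
  m_9 = 1*26 - 13 = 13, d_9 = (177 - 13^2)/1 = 8/1 = 8: (m_9, d_9) = (m_1, d_1) = (13, 8), so from here the quotients repeat a_1, ..., a_8; the period length is 8.
Hence the expansion of sqrt(177) is a_0 = 13 followed by the repeating block 3, 3, 2, 8, 2, 3, 3, 26 (period 8).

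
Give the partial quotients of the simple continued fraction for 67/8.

[8; 2, 1, 2]

Run the Euclidean algorithm on 67 and 8; the successive quotients are the partial quotients a_0, a_1, ... (each step inverts the fractional part left over by the previous one):
  67 = 8*8 + 3, so a_0 = 8.
  8 = 2*3 + 2, so a_1 = 2.
  3 = 1*2 + 1, so a_2 = 1.
  2 = 2*1 + 0, so a_3 = 2.
The remainder reaches 0 after 4 divisions, so the expansion has 4 partial quotients, read off in order.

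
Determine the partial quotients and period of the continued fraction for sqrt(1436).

Write x_i = (sqrt(1436) + m_i)/d_i with (m_0, d_0) = (0, 1). a_0 = floor(sqrt(1436)) = 37, since 37^2 = 1369 <= 1436 < 1444 = 38^2.
Iterate m_{i+1} = d_i*a_i - m_i, d_{i+1} = (1436 - m_{i+1}^2)/d_i, a_{i+1} = floor((a_0 + m_{i+1})/d_{i+1}):
  m_1 = 1*37 - 0 = 37, d_1 = (1436 - 37^2)/1 = 67/1 = 67, a_1 = floor((37 + 37)/67) = 1.
  m_2 = 67*1 - 37 = 30, d_2 = (1436 - 30^2)/67 = 536/67 = 8, a_2 = floor((37 + 30)/8) = 8.
  m_3 = 8*8 - 30 = 34, d_3 = (1436 - 34^2)/8 = 280/8 = 35, a_3 = floor((37 + 34)/35) = 2.
  m_4 = 35*2 - 34 = 36, d_4 = (1436 - 36^2)/35 = 140/35 = 4, a_4 = floor((37 + 36)/4) = 18.
  m_5 = 4*18 - 36 = 36, d_5 = (1436 - 36^2)/4 = 140/4 = 35, a_5 = floor((37 + 36)/35) = 2.
  m_6 = 35*2 - 36 = 34, d_6 = (1436 - 34^2)/35 = 280/35 = 8, a_6 = floor((37 + 34)/8) = 8.
  m_7 = 8*8 - 34 = 30, d_7 = (1436 - 30^2)/8 = 536/8 = 67, a_7 = floor((37 + 30)/67) = 1.
  m_8 = 67*1 - 30 = 37, d_8 = (1436 - 37^2)/67 = 67/67 = 1, a_8 = floor((37 + 37)/1) = 74.
  m_9 = 1*74 - 37 = 37, d_9 = (1436 - 37^2)/1 = 67/1 = 67: (m_9, d_9) = (m_1, d_1) = (37, 67), so from here the quotients repeat a_1, ..., a_8; the period length is 8.
Hence the expansion of sqrt(1436) is a_0 = 37 followed by the repeating block 1, 8, 2, 18, 2, 8, 1, 74 (period 8).

[37; (1, 8, 2, 18, 2, 8, 1, 74)]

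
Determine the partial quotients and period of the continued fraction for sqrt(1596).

[39; (1, 18, 1, 78)]

Write x_i = (sqrt(1596) + m_i)/d_i with (m_0, d_0) = (0, 1). a_0 = floor(sqrt(1596)) = 39, since 39^2 = 1521 <= 1596 < 1600 = 40^2.
Iterate m_{i+1} = d_i*a_i - m_i, d_{i+1} = (1596 - m_{i+1}^2)/d_i, a_{i+1} = floor((a_0 + m_{i+1})/d_{i+1}):
  m_1 = 1*39 - 0 = 39, d_1 = (1596 - 39^2)/1 = 75/1 = 75, a_1 = floor((39 + 39)/75) = 1.
  m_2 = 75*1 - 39 = 36, d_2 = (1596 - 36^2)/75 = 300/75 = 4, a_2 = floor((39 + 36)/4) = 18.
  m_3 = 4*18 - 36 = 36, d_3 = (1596 - 36^2)/4 = 300/4 = 75, a_3 = floor((39 + 36)/75) = 1.
  m_4 = 75*1 - 36 = 39, d_4 = (1596 - 39^2)/75 = 75/75 = 1, a_4 = floor((39 + 39)/1) = 78.
  m_5 = 1*78 - 39 = 39, d_5 = (1596 - 39^2)/1 = 75/1 = 75: (m_5, d_5) = (m_1, d_1) = (39, 75), so from here the quotients repeat a_1, ..., a_4; the period length is 4.
Hence the expansion of sqrt(1596) is a_0 = 39 followed by the repeating block 1, 18, 1, 78 (period 4).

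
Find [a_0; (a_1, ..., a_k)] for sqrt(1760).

Write x_i = (sqrt(1760) + m_i)/d_i with (m_0, d_0) = (0, 1). a_0 = floor(sqrt(1760)) = 41, since 41^2 = 1681 <= 1760 < 1764 = 42^2.
Iterate m_{i+1} = d_i*a_i - m_i, d_{i+1} = (1760 - m_{i+1}^2)/d_i, a_{i+1} = floor((a_0 + m_{i+1})/d_{i+1}):
  m_1 = 1*41 - 0 = 41, d_1 = (1760 - 41^2)/1 = 79/1 = 79, a_1 = floor((41 + 41)/79) = 1.
  m_2 = 79*1 - 41 = 38, d_2 = (1760 - 38^2)/79 = 316/79 = 4, a_2 = floor((41 + 38)/4) = 19.
  m_3 = 4*19 - 38 = 38, d_3 = (1760 - 38^2)/4 = 316/4 = 79, a_3 = floor((41 + 38)/79) = 1.
  m_4 = 79*1 - 38 = 41, d_4 = (1760 - 41^2)/79 = 79/79 = 1, a_4 = floor((41 + 41)/1) = 82.
  m_5 = 1*82 - 41 = 41, d_5 = (1760 - 41^2)/1 = 79/1 = 79: (m_5, d_5) = (m_1, d_1) = (41, 79), so from here the quotients repeat a_1, ..., a_4; the period length is 4.
Hence the expansion of sqrt(1760) is a_0 = 41 followed by the repeating block 1, 19, 1, 82 (period 4).

[41; (1, 19, 1, 82)]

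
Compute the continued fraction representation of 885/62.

Run the Euclidean algorithm on 885 and 62; the successive quotients are the partial quotients a_0, a_1, ... (each step inverts the fractional part left over by the previous one):
  885 = 14*62 + 17, so a_0 = 14.
  62 = 3*17 + 11, so a_1 = 3.
  17 = 1*11 + 6, so a_2 = 1.
  11 = 1*6 + 5, so a_3 = 1.
  6 = 1*5 + 1, so a_4 = 1.
  5 = 5*1 + 0, so a_5 = 5.
The remainder reaches 0 after 6 divisions, so the expansion has 6 partial quotients, read off in order.

[14; 3, 1, 1, 1, 5]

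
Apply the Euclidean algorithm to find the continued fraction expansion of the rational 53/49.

Run the Euclidean algorithm on 53 and 49; the successive quotients are the partial quotients a_0, a_1, ... (each step inverts the fractional part left over by the previous one):
  53 = 1*49 + 4, so a_0 = 1.
  49 = 12*4 + 1, so a_1 = 12.
  4 = 4*1 + 0, so a_2 = 4.
The remainder reaches 0 after 3 divisions, so the expansion has 3 partial quotients, read off in order.

[1; 12, 4]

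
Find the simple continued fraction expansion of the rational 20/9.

Run the Euclidean algorithm on 20 and 9; the successive quotients are the partial quotients a_0, a_1, ... (each step inverts the fractional part left over by the previous one):
  20 = 2*9 + 2, so a_0 = 2.
  9 = 4*2 + 1, so a_1 = 4.
  2 = 2*1 + 0, so a_2 = 2.
The remainder reaches 0 after 3 divisions, so the expansion has 3 partial quotients, read off in order.

[2; 4, 2]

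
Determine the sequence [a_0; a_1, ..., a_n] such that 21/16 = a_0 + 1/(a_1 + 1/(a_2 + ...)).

Run the Euclidean algorithm on 21 and 16; the successive quotients are the partial quotients a_0, a_1, ... (each step inverts the fractional part left over by the previous one):
  21 = 1*16 + 5, so a_0 = 1.
  16 = 3*5 + 1, so a_1 = 3.
  5 = 5*1 + 0, so a_2 = 5.
The remainder reaches 0 after 3 divisions, so the expansion has 3 partial quotients, read off in order.

[1; 3, 5]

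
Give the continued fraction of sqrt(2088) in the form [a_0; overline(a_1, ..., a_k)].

Write x_i = (sqrt(2088) + m_i)/d_i with (m_0, d_0) = (0, 1). a_0 = floor(sqrt(2088)) = 45, since 45^2 = 2025 <= 2088 < 2116 = 46^2.
Iterate m_{i+1} = d_i*a_i - m_i, d_{i+1} = (2088 - m_{i+1}^2)/d_i, a_{i+1} = floor((a_0 + m_{i+1})/d_{i+1}):
  m_1 = 1*45 - 0 = 45, d_1 = (2088 - 45^2)/1 = 63/1 = 63, a_1 = floor((45 + 45)/63) = 1.
  m_2 = 63*1 - 45 = 18, d_2 = (2088 - 18^2)/63 = 1764/63 = 28, a_2 = floor((45 + 18)/28) = 2.
  m_3 = 28*2 - 18 = 38, d_3 = (2088 - 38^2)/28 = 644/28 = 23, a_3 = floor((45 + 38)/23) = 3.
  m_4 = 23*3 - 38 = 31, d_4 = (2088 - 31^2)/23 = 1127/23 = 49, a_4 = floor((45 + 31)/49) = 1.
  m_5 = 49*1 - 31 = 18, d_5 = (2088 - 18^2)/49 = 1764/49 = 36, a_5 = floor((45 + 18)/36) = 1.
  m_6 = 36*1 - 18 = 18, d_6 = (2088 - 18^2)/36 = 1764/36 = 49, a_6 = floor((45 + 18)/49) = 1.
  m_7 = 49*1 - 18 = 31, d_7 = (2088 - 31^2)/49 = 1127/49 = 23, a_7 = floor((45 + 31)/23) = 3.
  m_8 = 23*3 - 31 = 38, d_8 = (2088 - 38^2)/23 = 644/23 = 28, a_8 = floor((45 + 38)/28) = 2.
  m_9 = 28*2 - 38 = 18, d_9 = (2088 - 18^2)/28 = 1764/28 = 63, a_9 = floor((45 + 18)/63) = 1.
  m_10 = 63*1 - 18 = 45, d_10 = (2088 - 45^2)/63 = 63/63 = 1, a_10 = floor((45 + 45)/1) = 90.
  m_11 = 1*90 - 45 = 45, d_11 = (2088 - 45^2)/1 = 63/1 = 63: (m_11, d_11) = (m_1, d_1) = (45, 63), so from here the quotients repeat a_1, ..., a_10; the period length is 10.
Hence the expansion of sqrt(2088) is a_0 = 45 followed by the repeating block 1, 2, 3, 1, 1, 1, 3, 2, 1, 90 (period 10).

[45; overline(1, 2, 3, 1, 1, 1, 3, 2, 1, 90)]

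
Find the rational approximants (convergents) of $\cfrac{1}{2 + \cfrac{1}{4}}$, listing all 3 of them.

Using the convergent recurrence p_i = a_i*p_{i-1} + p_{i-2}, q_i = a_i*q_{i-1} + q_{i-2} with p_{-2}=0, p_{-1}=1, q_{-2}=1, q_{-1}=0:
  i=0: a_0=0, p_0 = 0*1 + 0 = 0, q_0 = 0*0 + 1 = 1.
  i=1: a_1=2, p_1 = 2*0 + 1 = 1, q_1 = 2*1 + 0 = 2.
  i=2: a_2=4, p_2 = 4*1 + 0 = 4, q_2 = 4*2 + 1 = 9.

0/1, 1/2, 4/9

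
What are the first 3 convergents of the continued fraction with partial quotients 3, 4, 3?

Using the convergent recurrence p_i = a_i*p_{i-1} + p_{i-2}, q_i = a_i*q_{i-1} + q_{i-2} with p_{-2}=0, p_{-1}=1, q_{-2}=1, q_{-1}=0:
  i=0: a_0=3, p_0 = 3*1 + 0 = 3, q_0 = 3*0 + 1 = 1.
  i=1: a_1=4, p_1 = 4*3 + 1 = 13, q_1 = 4*1 + 0 = 4.
  i=2: a_2=3, p_2 = 3*13 + 3 = 42, q_2 = 3*4 + 1 = 13.

3/1, 13/4, 42/13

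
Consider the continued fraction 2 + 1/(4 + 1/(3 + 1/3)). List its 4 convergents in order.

2/1, 9/4, 29/13, 96/43

Using the convergent recurrence p_i = a_i*p_{i-1} + p_{i-2}, q_i = a_i*q_{i-1} + q_{i-2} with p_{-2}=0, p_{-1}=1, q_{-2}=1, q_{-1}=0:
  i=0: a_0=2, p_0 = 2*1 + 0 = 2, q_0 = 2*0 + 1 = 1.
  i=1: a_1=4, p_1 = 4*2 + 1 = 9, q_1 = 4*1 + 0 = 4.
  i=2: a_2=3, p_2 = 3*9 + 2 = 29, q_2 = 3*4 + 1 = 13.
  i=3: a_3=3, p_3 = 3*29 + 9 = 96, q_3 = 3*13 + 4 = 43.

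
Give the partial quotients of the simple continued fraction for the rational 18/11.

Run the Euclidean algorithm on 18 and 11; the successive quotients are the partial quotients a_0, a_1, ... (each step inverts the fractional part left over by the previous one):
  18 = 1*11 + 7, so a_0 = 1.
  11 = 1*7 + 4, so a_1 = 1.
  7 = 1*4 + 3, so a_2 = 1.
  4 = 1*3 + 1, so a_3 = 1.
  3 = 3*1 + 0, so a_4 = 3.
The remainder reaches 0 after 5 divisions, so the expansion has 5 partial quotients, read off in order.

[1; 1, 1, 1, 3]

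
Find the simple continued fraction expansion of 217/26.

[8; 2, 1, 8]

Run the Euclidean algorithm on 217 and 26; the successive quotients are the partial quotients a_0, a_1, ... (each step inverts the fractional part left over by the previous one):
  217 = 8*26 + 9, so a_0 = 8.
  26 = 2*9 + 8, so a_1 = 2.
  9 = 1*8 + 1, so a_2 = 1.
  8 = 8*1 + 0, so a_3 = 8.
The remainder reaches 0 after 4 divisions, so the expansion has 4 partial quotients, read off in order.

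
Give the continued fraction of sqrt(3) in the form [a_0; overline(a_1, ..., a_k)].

[1; overline(1, 2)]

Write x_i = (sqrt(3) + m_i)/d_i with (m_0, d_0) = (0, 1). a_0 = floor(sqrt(3)) = 1, since 1^2 = 1 <= 3 < 4 = 2^2.
Iterate m_{i+1} = d_i*a_i - m_i, d_{i+1} = (3 - m_{i+1}^2)/d_i, a_{i+1} = floor((a_0 + m_{i+1})/d_{i+1}):
  m_1 = 1*1 - 0 = 1, d_1 = (3 - 1^2)/1 = 2/1 = 2, a_1 = floor((1 + 1)/2) = 1.
  m_2 = 2*1 - 1 = 1, d_2 = (3 - 1^2)/2 = 2/2 = 1, a_2 = floor((1 + 1)/1) = 2.
  m_3 = 1*2 - 1 = 1, d_3 = (3 - 1^2)/1 = 2/1 = 2: (m_3, d_3) = (m_1, d_1) = (1, 2), so from here the quotients repeat a_1, a_2; the period length is 2.
Hence the expansion of sqrt(3) is a_0 = 1 followed by the repeating block 1, 2 (period 2).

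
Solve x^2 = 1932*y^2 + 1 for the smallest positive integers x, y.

First expand sqrt(1932) as a continued fraction. With x_i = (sqrt(1932) + m_i)/d_i and (m_0, d_0) = (0, 1): a_0 = floor(sqrt(1932)) = 43, since 43^2 = 1849 <= 1932 < 1936 = 44^2.
Iterate m_{i+1} = d_i*a_i - m_i, d_{i+1} = (1932 - m_{i+1}^2)/d_i, a_{i+1} = floor((a_0 + m_{i+1})/d_{i+1}):
  m_1 = 1*43 - 0 = 43, d_1 = (1932 - 43^2)/1 = 83/1 = 83, a_1 = floor((43 + 43)/83) = 1.
  m_2 = 83*1 - 43 = 40, d_2 = (1932 - 40^2)/83 = 332/83 = 4, a_2 = floor((43 + 40)/4) = 20.
  m_3 = 4*20 - 40 = 40, d_3 = (1932 - 40^2)/4 = 332/4 = 83, a_3 = floor((43 + 40)/83) = 1.
  m_4 = 83*1 - 40 = 43, d_4 = (1932 - 43^2)/83 = 83/83 = 1, a_4 = floor((43 + 43)/1) = 86.
  m_5 = 1*86 - 43 = 43, d_5 = (1932 - 43^2)/1 = 83/1 = 83: (m_5, d_5) = (m_1, d_1) = (43, 83), so from here the quotients repeat a_1, ..., a_4; the period length is 4.
So sqrt(1932) = [43; (1, 20, 1, 86)] with period length k = 4.
k is even, so the fundamental solution of x^2 - 1932y^2 = 1 is (p_{k-1}, q_{k-1}) = (p_3, q_3); compute convergents through index 3.
Convergents (p_i = a_i*p_{i-1} + p_{i-2}, q_i = a_i*q_{i-1} + q_{i-2} with p_{-2}=0, p_{-1}=1, q_{-2}=1, q_{-1}=0):
  i=0: a_0=43, p_0 = 43*1 + 0 = 43, q_0 = 43*0 + 1 = 1.
  i=1: a_1=1, p_1 = 1*43 + 1 = 44, q_1 = 1*1 + 0 = 1.
  i=2: a_2=20, p_2 = 20*44 + 43 = 923, q_2 = 20*1 + 1 = 21.
  i=3: a_3=1, p_3 = 1*923 + 44 = 967, q_3 = 1*21 + 1 = 22.
Check: 967^2 - 1932*22^2 = 935089 - 935088 = 1, so (x, y) = (967, 22) solves the equation, and by the theorem it is the least positive solution.

(x, y) = (967, 22)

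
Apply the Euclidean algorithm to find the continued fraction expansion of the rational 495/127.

Run the Euclidean algorithm on 495 and 127; the successive quotients are the partial quotients a_0, a_1, ... (each step inverts the fractional part left over by the previous one):
  495 = 3*127 + 114, so a_0 = 3.
  127 = 1*114 + 13, so a_1 = 1.
  114 = 8*13 + 10, so a_2 = 8.
  13 = 1*10 + 3, so a_3 = 1.
  10 = 3*3 + 1, so a_4 = 3.
  3 = 3*1 + 0, so a_5 = 3.
The remainder reaches 0 after 6 divisions, so the expansion has 6 partial quotients, read off in order.

[3; 1, 8, 1, 3, 3]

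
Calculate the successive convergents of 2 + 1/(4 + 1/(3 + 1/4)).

Using the convergent recurrence p_i = a_i*p_{i-1} + p_{i-2}, q_i = a_i*q_{i-1} + q_{i-2} with p_{-2}=0, p_{-1}=1, q_{-2}=1, q_{-1}=0:
  i=0: a_0=2, p_0 = 2*1 + 0 = 2, q_0 = 2*0 + 1 = 1.
  i=1: a_1=4, p_1 = 4*2 + 1 = 9, q_1 = 4*1 + 0 = 4.
  i=2: a_2=3, p_2 = 3*9 + 2 = 29, q_2 = 3*4 + 1 = 13.
  i=3: a_3=4, p_3 = 4*29 + 9 = 125, q_3 = 4*13 + 4 = 56.

2/1, 9/4, 29/13, 125/56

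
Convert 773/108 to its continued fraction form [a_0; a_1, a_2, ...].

[7; 6, 2, 1, 5]

Run the Euclidean algorithm on 773 and 108; the successive quotients are the partial quotients a_0, a_1, ... (each step inverts the fractional part left over by the previous one):
  773 = 7*108 + 17, so a_0 = 7.
  108 = 6*17 + 6, so a_1 = 6.
  17 = 2*6 + 5, so a_2 = 2.
  6 = 1*5 + 1, so a_3 = 1.
  5 = 5*1 + 0, so a_4 = 5.
The remainder reaches 0 after 5 divisions, so the expansion has 5 partial quotients, read off in order.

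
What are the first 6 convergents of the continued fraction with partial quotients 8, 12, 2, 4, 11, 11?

8/1, 97/12, 202/25, 905/112, 10157/1257, 112632/13939

Using the convergent recurrence p_i = a_i*p_{i-1} + p_{i-2}, q_i = a_i*q_{i-1} + q_{i-2} with p_{-2}=0, p_{-1}=1, q_{-2}=1, q_{-1}=0:
  i=0: a_0=8, p_0 = 8*1 + 0 = 8, q_0 = 8*0 + 1 = 1.
  i=1: a_1=12, p_1 = 12*8 + 1 = 97, q_1 = 12*1 + 0 = 12.
  i=2: a_2=2, p_2 = 2*97 + 8 = 202, q_2 = 2*12 + 1 = 25.
  i=3: a_3=4, p_3 = 4*202 + 97 = 905, q_3 = 4*25 + 12 = 112.
  i=4: a_4=11, p_4 = 11*905 + 202 = 10157, q_4 = 11*112 + 25 = 1257.
  i=5: a_5=11, p_5 = 11*10157 + 905 = 112632, q_5 = 11*1257 + 112 = 13939.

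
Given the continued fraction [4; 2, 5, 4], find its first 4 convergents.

Using the convergent recurrence p_i = a_i*p_{i-1} + p_{i-2}, q_i = a_i*q_{i-1} + q_{i-2} with p_{-2}=0, p_{-1}=1, q_{-2}=1, q_{-1}=0:
  i=0: a_0=4, p_0 = 4*1 + 0 = 4, q_0 = 4*0 + 1 = 1.
  i=1: a_1=2, p_1 = 2*4 + 1 = 9, q_1 = 2*1 + 0 = 2.
  i=2: a_2=5, p_2 = 5*9 + 4 = 49, q_2 = 5*2 + 1 = 11.
  i=3: a_3=4, p_3 = 4*49 + 9 = 205, q_3 = 4*11 + 2 = 46.

4/1, 9/2, 49/11, 205/46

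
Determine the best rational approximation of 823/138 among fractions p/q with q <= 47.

167/28

Expand x = 823/138 as a continued fraction with the Euclidean algorithm:
  823 = 5*138 + 133, so a_0 = 5.
  138 = 1*133 + 5, so a_1 = 1.
  133 = 26*5 + 3, so a_2 = 26.
  5 = 1*3 + 2, so a_3 = 1.
  3 = 1*2 + 1, so a_4 = 1.
  2 = 2*1 + 0, so a_5 = 2.
so x = [5; 1, 26, 1, 1, 2].
Convergents (p_i = a_i*p_{i-1} + p_{i-2}, q_i = a_i*q_{i-1} + q_{i-2} with p_{-2}=0, p_{-1}=1, q_{-2}=1, q_{-1}=0), until the denominator exceeds 47:
  i=0: a_0=5, p_0 = 5*1 + 0 = 5, q_0 = 5*0 + 1 = 1.
  i=1: a_1=1, p_1 = 1*5 + 1 = 6, q_1 = 1*1 + 0 = 1.
  i=2: a_2=26, p_2 = 26*6 + 5 = 161, q_2 = 26*1 + 1 = 27.
  i=3: a_3=1, p_3 = 1*161 + 6 = 167, q_3 = 1*27 + 1 = 28.
  i=4: a_4=1, p_4 = 1*167 + 161 = 328, q_4 = 1*28 + 27 = 55.
q_4 = 55 > 47, so the last convergent with denominator <= 47 is p_3/q_3 = 167/28.
The closest fraction with denominator <= 47 is either p_3/q_3 or the intermediate fraction (k*p_3 + p_2)/(k*q_3 + q_2) with the largest k >= 1 whose denominator stays <= 47; these approach x as k grows, and every other convergent or intermediate fraction in range is farther away.
Largest k: floor((47 - q_2)/q_3) = floor((47 - 27)/28) = 0.
Since k = 0, no intermediate fraction beyond p_3/q_3 has denominator <= 47, so the convergent 167/28 is the closest (its error is |823*28 - 167*138|/(138*28) = 2/3864).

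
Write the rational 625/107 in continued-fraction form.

[5; 1, 5, 3, 2, 2]

Run the Euclidean algorithm on 625 and 107; the successive quotients are the partial quotients a_0, a_1, ... (each step inverts the fractional part left over by the previous one):
  625 = 5*107 + 90, so a_0 = 5.
  107 = 1*90 + 17, so a_1 = 1.
  90 = 5*17 + 5, so a_2 = 5.
  17 = 3*5 + 2, so a_3 = 3.
  5 = 2*2 + 1, so a_4 = 2.
  2 = 2*1 + 0, so a_5 = 2.
The remainder reaches 0 after 6 divisions, so the expansion has 6 partial quotients, read off in order.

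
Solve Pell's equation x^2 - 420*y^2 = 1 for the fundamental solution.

First expand sqrt(420) as a continued fraction. With x_i = (sqrt(420) + m_i)/d_i and (m_0, d_0) = (0, 1): a_0 = floor(sqrt(420)) = 20, since 20^2 = 400 <= 420 < 441 = 21^2.
Iterate m_{i+1} = d_i*a_i - m_i, d_{i+1} = (420 - m_{i+1}^2)/d_i, a_{i+1} = floor((a_0 + m_{i+1})/d_{i+1}):
  m_1 = 1*20 - 0 = 20, d_1 = (420 - 20^2)/1 = 20/1 = 20, a_1 = floor((20 + 20)/20) = 2.
  m_2 = 20*2 - 20 = 20, d_2 = (420 - 20^2)/20 = 20/20 = 1, a_2 = floor((20 + 20)/1) = 40.
  m_3 = 1*40 - 20 = 20, d_3 = (420 - 20^2)/1 = 20/1 = 20: (m_3, d_3) = (m_1, d_1) = (20, 20), so from here the quotients repeat a_1, a_2; the period length is 2.
So sqrt(420) = [20; (2, 40)] with period length k = 2.
k is even, so the fundamental solution of x^2 - 420y^2 = 1 is (p_{k-1}, q_{k-1}) = (p_1, q_1); compute convergents through index 1.
Convergents (p_i = a_i*p_{i-1} + p_{i-2}, q_i = a_i*q_{i-1} + q_{i-2} with p_{-2}=0, p_{-1}=1, q_{-2}=1, q_{-1}=0):
  i=0: a_0=20, p_0 = 20*1 + 0 = 20, q_0 = 20*0 + 1 = 1.
  i=1: a_1=2, p_1 = 2*20 + 1 = 41, q_1 = 2*1 + 0 = 2.
Check: 41^2 - 420*2^2 = 1681 - 1680 = 1, so (x, y) = (41, 2) solves the equation, and by the theorem it is the least positive solution.

(x, y) = (41, 2)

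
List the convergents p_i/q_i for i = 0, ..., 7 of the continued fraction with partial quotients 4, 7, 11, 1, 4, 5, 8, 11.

4/1, 29/7, 323/78, 352/85, 1731/418, 9007/2175, 73787/17818, 820664/198173

Using the convergent recurrence p_i = a_i*p_{i-1} + p_{i-2}, q_i = a_i*q_{i-1} + q_{i-2} with p_{-2}=0, p_{-1}=1, q_{-2}=1, q_{-1}=0:
  i=0: a_0=4, p_0 = 4*1 + 0 = 4, q_0 = 4*0 + 1 = 1.
  i=1: a_1=7, p_1 = 7*4 + 1 = 29, q_1 = 7*1 + 0 = 7.
  i=2: a_2=11, p_2 = 11*29 + 4 = 323, q_2 = 11*7 + 1 = 78.
  i=3: a_3=1, p_3 = 1*323 + 29 = 352, q_3 = 1*78 + 7 = 85.
  i=4: a_4=4, p_4 = 4*352 + 323 = 1731, q_4 = 4*85 + 78 = 418.
  i=5: a_5=5, p_5 = 5*1731 + 352 = 9007, q_5 = 5*418 + 85 = 2175.
  i=6: a_6=8, p_6 = 8*9007 + 1731 = 73787, q_6 = 8*2175 + 418 = 17818.
  i=7: a_7=11, p_7 = 11*73787 + 9007 = 820664, q_7 = 11*17818 + 2175 = 198173.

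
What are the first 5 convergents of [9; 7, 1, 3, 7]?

9/1, 64/7, 73/8, 283/31, 2054/225

Using the convergent recurrence p_i = a_i*p_{i-1} + p_{i-2}, q_i = a_i*q_{i-1} + q_{i-2} with p_{-2}=0, p_{-1}=1, q_{-2}=1, q_{-1}=0:
  i=0: a_0=9, p_0 = 9*1 + 0 = 9, q_0 = 9*0 + 1 = 1.
  i=1: a_1=7, p_1 = 7*9 + 1 = 64, q_1 = 7*1 + 0 = 7.
  i=2: a_2=1, p_2 = 1*64 + 9 = 73, q_2 = 1*7 + 1 = 8.
  i=3: a_3=3, p_3 = 3*73 + 64 = 283, q_3 = 3*8 + 7 = 31.
  i=4: a_4=7, p_4 = 7*283 + 73 = 2054, q_4 = 7*31 + 8 = 225.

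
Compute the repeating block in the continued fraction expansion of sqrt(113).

Write x_i = (sqrt(113) + m_i)/d_i with (m_0, d_0) = (0, 1). a_0 = floor(sqrt(113)) = 10, since 10^2 = 100 <= 113 < 121 = 11^2.
Iterate m_{i+1} = d_i*a_i - m_i, d_{i+1} = (113 - m_{i+1}^2)/d_i, a_{i+1} = floor((a_0 + m_{i+1})/d_{i+1}):
  m_1 = 1*10 - 0 = 10, d_1 = (113 - 10^2)/1 = 13/1 = 13, a_1 = floor((10 + 10)/13) = 1.
  m_2 = 13*1 - 10 = 3, d_2 = (113 - 3^2)/13 = 104/13 = 8, a_2 = floor((10 + 3)/8) = 1.
  m_3 = 8*1 - 3 = 5, d_3 = (113 - 5^2)/8 = 88/8 = 11, a_3 = floor((10 + 5)/11) = 1.
  m_4 = 11*1 - 5 = 6, d_4 = (113 - 6^2)/11 = 77/11 = 7, a_4 = floor((10 + 6)/7) = 2.
  m_5 = 7*2 - 6 = 8, d_5 = (113 - 8^2)/7 = 49/7 = 7, a_5 = floor((10 + 8)/7) = 2.
  m_6 = 7*2 - 8 = 6, d_6 = (113 - 6^2)/7 = 77/7 = 11, a_6 = floor((10 + 6)/11) = 1.
  m_7 = 11*1 - 6 = 5, d_7 = (113 - 5^2)/11 = 88/11 = 8, a_7 = floor((10 + 5)/8) = 1.
  m_8 = 8*1 - 5 = 3, d_8 = (113 - 3^2)/8 = 104/8 = 13, a_8 = floor((10 + 3)/13) = 1.
  m_9 = 13*1 - 3 = 10, d_9 = (113 - 10^2)/13 = 13/13 = 1, a_9 = floor((10 + 10)/1) = 20.
  m_10 = 1*20 - 10 = 10, d_10 = (113 - 10^2)/1 = 13/1 = 13: (m_10, d_10) = (m_1, d_1) = (10, 13), so from here the quotients repeat a_1, ..., a_9; the period length is 9.
Hence the expansion of sqrt(113) is a_0 = 10 followed by the repeating block 1, 1, 1, 2, 2, 1, 1, 1, 20 (period 9).

[10; (1, 1, 1, 2, 2, 1, 1, 1, 20)]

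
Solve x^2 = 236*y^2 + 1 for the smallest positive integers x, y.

First expand sqrt(236) as a continued fraction. With x_i = (sqrt(236) + m_i)/d_i and (m_0, d_0) = (0, 1): a_0 = floor(sqrt(236)) = 15, since 15^2 = 225 <= 236 < 256 = 16^2.
Iterate m_{i+1} = d_i*a_i - m_i, d_{i+1} = (236 - m_{i+1}^2)/d_i, a_{i+1} = floor((a_0 + m_{i+1})/d_{i+1}):
  m_1 = 1*15 - 0 = 15, d_1 = (236 - 15^2)/1 = 11/1 = 11, a_1 = floor((15 + 15)/11) = 2.
  m_2 = 11*2 - 15 = 7, d_2 = (236 - 7^2)/11 = 187/11 = 17, a_2 = floor((15 + 7)/17) = 1.
  m_3 = 17*1 - 7 = 10, d_3 = (236 - 10^2)/17 = 136/17 = 8, a_3 = floor((15 + 10)/8) = 3.
  m_4 = 8*3 - 10 = 14, d_4 = (236 - 14^2)/8 = 40/8 = 5, a_4 = floor((15 + 14)/5) = 5.
  m_5 = 5*5 - 14 = 11, d_5 = (236 - 11^2)/5 = 115/5 = 23, a_5 = floor((15 + 11)/23) = 1.
  m_6 = 23*1 - 11 = 12, d_6 = (236 - 12^2)/23 = 92/23 = 4, a_6 = floor((15 + 12)/4) = 6.
  m_7 = 4*6 - 12 = 12, d_7 = (236 - 12^2)/4 = 92/4 = 23, a_7 = floor((15 + 12)/23) = 1.
  m_8 = 23*1 - 12 = 11, d_8 = (236 - 11^2)/23 = 115/23 = 5, a_8 = floor((15 + 11)/5) = 5.
  m_9 = 5*5 - 11 = 14, d_9 = (236 - 14^2)/5 = 40/5 = 8, a_9 = floor((15 + 14)/8) = 3.
  m_10 = 8*3 - 14 = 10, d_10 = (236 - 10^2)/8 = 136/8 = 17, a_10 = floor((15 + 10)/17) = 1.
  m_11 = 17*1 - 10 = 7, d_11 = (236 - 7^2)/17 = 187/17 = 11, a_11 = floor((15 + 7)/11) = 2.
  m_12 = 11*2 - 7 = 15, d_12 = (236 - 15^2)/11 = 11/11 = 1, a_12 = floor((15 + 15)/1) = 30.
  m_13 = 1*30 - 15 = 15, d_13 = (236 - 15^2)/1 = 11/1 = 11: (m_13, d_13) = (m_1, d_1) = (15, 11), so from here the quotients repeat a_1, ..., a_12; the period length is 12.
So sqrt(236) = [15; (2, 1, 3, 5, 1, 6, 1, 5, 3, 1, 2, 30)] with period length k = 12.
k is even, so the fundamental solution of x^2 - 236y^2 = 1 is (p_{k-1}, q_{k-1}) = (p_11, q_11); compute convergents through index 11.
Convergents (p_i = a_i*p_{i-1} + p_{i-2}, q_i = a_i*q_{i-1} + q_{i-2} with p_{-2}=0, p_{-1}=1, q_{-2}=1, q_{-1}=0):
  i=0: a_0=15, p_0 = 15*1 + 0 = 15, q_0 = 15*0 + 1 = 1.
  i=1: a_1=2, p_1 = 2*15 + 1 = 31, q_1 = 2*1 + 0 = 2.
  i=2: a_2=1, p_2 = 1*31 + 15 = 46, q_2 = 1*2 + 1 = 3.
  i=3: a_3=3, p_3 = 3*46 + 31 = 169, q_3 = 3*3 + 2 = 11.
  i=4: a_4=5, p_4 = 5*169 + 46 = 891, q_4 = 5*11 + 3 = 58.
  i=5: a_5=1, p_5 = 1*891 + 169 = 1060, q_5 = 1*58 + 11 = 69.
  i=6: a_6=6, p_6 = 6*1060 + 891 = 7251, q_6 = 6*69 + 58 = 472.
  i=7: a_7=1, p_7 = 1*7251 + 1060 = 8311, q_7 = 1*472 + 69 = 541.
  i=8: a_8=5, p_8 = 5*8311 + 7251 = 48806, q_8 = 5*541 + 472 = 3177.
  i=9: a_9=3, p_9 = 3*48806 + 8311 = 154729, q_9 = 3*3177 + 541 = 10072.
  i=10: a_10=1, p_10 = 1*154729 + 48806 = 203535, q_10 = 1*10072 + 3177 = 13249.
  i=11: a_11=2, p_11 = 2*203535 + 154729 = 561799, q_11 = 2*13249 + 10072 = 36570.
Check: 561799^2 - 236*36570^2 = 315618116401 - 315618116400 = 1, so (x, y) = (561799, 36570) solves the equation, and by the theorem it is the least positive solution.

(x, y) = (561799, 36570)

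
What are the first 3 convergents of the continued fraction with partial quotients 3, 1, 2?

Using the convergent recurrence p_i = a_i*p_{i-1} + p_{i-2}, q_i = a_i*q_{i-1} + q_{i-2} with p_{-2}=0, p_{-1}=1, q_{-2}=1, q_{-1}=0:
  i=0: a_0=3, p_0 = 3*1 + 0 = 3, q_0 = 3*0 + 1 = 1.
  i=1: a_1=1, p_1 = 1*3 + 1 = 4, q_1 = 1*1 + 0 = 1.
  i=2: a_2=2, p_2 = 2*4 + 3 = 11, q_2 = 2*1 + 1 = 3.

3/1, 4/1, 11/3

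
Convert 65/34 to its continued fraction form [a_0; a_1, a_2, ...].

[1; 1, 10, 3]

Run the Euclidean algorithm on 65 and 34; the successive quotients are the partial quotients a_0, a_1, ... (each step inverts the fractional part left over by the previous one):
  65 = 1*34 + 31, so a_0 = 1.
  34 = 1*31 + 3, so a_1 = 1.
  31 = 10*3 + 1, so a_2 = 10.
  3 = 3*1 + 0, so a_3 = 3.
The remainder reaches 0 after 4 divisions, so the expansion has 4 partial quotients, read off in order.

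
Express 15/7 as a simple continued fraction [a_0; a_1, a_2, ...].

Run the Euclidean algorithm on 15 and 7; the successive quotients are the partial quotients a_0, a_1, ... (each step inverts the fractional part left over by the previous one):
  15 = 2*7 + 1, so a_0 = 2.
  7 = 7*1 + 0, so a_1 = 7.
The remainder reaches 0 after 2 divisions, so the expansion has 2 partial quotients, read off in order.

[2; 7]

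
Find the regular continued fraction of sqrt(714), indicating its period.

Write x_i = (sqrt(714) + m_i)/d_i with (m_0, d_0) = (0, 1). a_0 = floor(sqrt(714)) = 26, since 26^2 = 676 <= 714 < 729 = 27^2.
Iterate m_{i+1} = d_i*a_i - m_i, d_{i+1} = (714 - m_{i+1}^2)/d_i, a_{i+1} = floor((a_0 + m_{i+1})/d_{i+1}):
  m_1 = 1*26 - 0 = 26, d_1 = (714 - 26^2)/1 = 38/1 = 38, a_1 = floor((26 + 26)/38) = 1.
  m_2 = 38*1 - 26 = 12, d_2 = (714 - 12^2)/38 = 570/38 = 15, a_2 = floor((26 + 12)/15) = 2.
  m_3 = 15*2 - 12 = 18, d_3 = (714 - 18^2)/15 = 390/15 = 26, a_3 = floor((26 + 18)/26) = 1.
  m_4 = 26*1 - 18 = 8, d_4 = (714 - 8^2)/26 = 650/26 = 25, a_4 = floor((26 + 8)/25) = 1.
  m_5 = 25*1 - 8 = 17, d_5 = (714 - 17^2)/25 = 425/25 = 17, a_5 = floor((26 + 17)/17) = 2.
  m_6 = 17*2 - 17 = 17, d_6 = (714 - 17^2)/17 = 425/17 = 25, a_6 = floor((26 + 17)/25) = 1.
  m_7 = 25*1 - 17 = 8, d_7 = (714 - 8^2)/25 = 650/25 = 26, a_7 = floor((26 + 8)/26) = 1.
  m_8 = 26*1 - 8 = 18, d_8 = (714 - 18^2)/26 = 390/26 = 15, a_8 = floor((26 + 18)/15) = 2.
  m_9 = 15*2 - 18 = 12, d_9 = (714 - 12^2)/15 = 570/15 = 38, a_9 = floor((26 + 12)/38) = 1.
  m_10 = 38*1 - 12 = 26, d_10 = (714 - 26^2)/38 = 38/38 = 1, a_10 = floor((26 + 26)/1) = 52.
  m_11 = 1*52 - 26 = 26, d_11 = (714 - 26^2)/1 = 38/1 = 38: (m_11, d_11) = (m_1, d_1) = (26, 38), so from here the quotients repeat a_1, ..., a_10; the period length is 10.
Hence the expansion of sqrt(714) is a_0 = 26 followed by the repeating block 1, 2, 1, 1, 2, 1, 1, 2, 1, 52 (period 10).

[26; (1, 2, 1, 1, 2, 1, 1, 2, 1, 52)]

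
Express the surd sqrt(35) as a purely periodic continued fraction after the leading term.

Write x_i = (sqrt(35) + m_i)/d_i with (m_0, d_0) = (0, 1). a_0 = floor(sqrt(35)) = 5, since 5^2 = 25 <= 35 < 36 = 6^2.
Iterate m_{i+1} = d_i*a_i - m_i, d_{i+1} = (35 - m_{i+1}^2)/d_i, a_{i+1} = floor((a_0 + m_{i+1})/d_{i+1}):
  m_1 = 1*5 - 0 = 5, d_1 = (35 - 5^2)/1 = 10/1 = 10, a_1 = floor((5 + 5)/10) = 1.
  m_2 = 10*1 - 5 = 5, d_2 = (35 - 5^2)/10 = 10/10 = 1, a_2 = floor((5 + 5)/1) = 10.
  m_3 = 1*10 - 5 = 5, d_3 = (35 - 5^2)/1 = 10/1 = 10: (m_3, d_3) = (m_1, d_1) = (5, 10), so from here the quotients repeat a_1, a_2; the period length is 2.
Hence the expansion of sqrt(35) is a_0 = 5 followed by the repeating block 1, 10 (period 2).

[5; (1, 10)]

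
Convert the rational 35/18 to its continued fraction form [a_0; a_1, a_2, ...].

Run the Euclidean algorithm on 35 and 18; the successive quotients are the partial quotients a_0, a_1, ... (each step inverts the fractional part left over by the previous one):
  35 = 1*18 + 17, so a_0 = 1.
  18 = 1*17 + 1, so a_1 = 1.
  17 = 17*1 + 0, so a_2 = 17.
The remainder reaches 0 after 3 divisions, so the expansion has 3 partial quotients, read off in order.

[1; 1, 17]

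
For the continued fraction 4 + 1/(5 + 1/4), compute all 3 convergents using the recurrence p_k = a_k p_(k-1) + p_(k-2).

Using the convergent recurrence p_i = a_i*p_{i-1} + p_{i-2}, q_i = a_i*q_{i-1} + q_{i-2} with p_{-2}=0, p_{-1}=1, q_{-2}=1, q_{-1}=0:
  i=0: a_0=4, p_0 = 4*1 + 0 = 4, q_0 = 4*0 + 1 = 1.
  i=1: a_1=5, p_1 = 5*4 + 1 = 21, q_1 = 5*1 + 0 = 5.
  i=2: a_2=4, p_2 = 4*21 + 4 = 88, q_2 = 4*5 + 1 = 21.

4/1, 21/5, 88/21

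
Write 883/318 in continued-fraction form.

Run the Euclidean algorithm on 883 and 318; the successive quotients are the partial quotients a_0, a_1, ... (each step inverts the fractional part left over by the previous one):
  883 = 2*318 + 247, so a_0 = 2.
  318 = 1*247 + 71, so a_1 = 1.
  247 = 3*71 + 34, so a_2 = 3.
  71 = 2*34 + 3, so a_3 = 2.
  34 = 11*3 + 1, so a_4 = 11.
  3 = 3*1 + 0, so a_5 = 3.
The remainder reaches 0 after 6 divisions, so the expansion has 6 partial quotients, read off in order.

[2; 1, 3, 2, 11, 3]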